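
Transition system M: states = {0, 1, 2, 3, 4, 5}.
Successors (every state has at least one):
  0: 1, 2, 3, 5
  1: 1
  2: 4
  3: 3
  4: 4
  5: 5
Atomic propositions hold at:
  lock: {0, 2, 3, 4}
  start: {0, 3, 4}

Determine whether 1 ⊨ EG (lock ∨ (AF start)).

No

AF start: least fixpoint, start Z0 = {0, 3, 4}, add states with every successor in Z. Z1 = {0, 2, 3, 4}; fixed.
Sat(AF start) = {0, 2, 3, 4}
Sat(lock ∨ (AF start)) = {0, 2, 3, 4}
EG (lock ∨ (AF start)): greatest fixpoint, start Z0 = {0, 2, 3, 4}, keep only states in Sat with some successor in Z. Already a fixed point.
Sat(EG (lock ∨ (AF start))) = {0, 2, 3, 4}
1 ∉ Sat(EG (lock ∨ (AF start))) = {0, 2, 3, 4}, so the formula does not hold at 1.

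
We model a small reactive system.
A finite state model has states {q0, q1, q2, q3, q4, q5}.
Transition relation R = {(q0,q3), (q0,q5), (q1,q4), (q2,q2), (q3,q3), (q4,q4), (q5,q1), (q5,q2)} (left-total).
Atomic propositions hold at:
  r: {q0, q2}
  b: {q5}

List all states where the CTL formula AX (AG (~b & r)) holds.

{q2}

Sat(~b) = {q0, q1, q2, q3, q4}
Sat(~b & r) = {q0, q2}
AG (~b & r): greatest fixpoint, start Z0 = {q0, q2}, keep only states in Sat with every successor in Z. Z1 = {q2}; fixed.
Sat(AG (~b & r)) = {q2}
Sat(AX (AG (~b & r))) = {s : every successor in {q2}} = {q2}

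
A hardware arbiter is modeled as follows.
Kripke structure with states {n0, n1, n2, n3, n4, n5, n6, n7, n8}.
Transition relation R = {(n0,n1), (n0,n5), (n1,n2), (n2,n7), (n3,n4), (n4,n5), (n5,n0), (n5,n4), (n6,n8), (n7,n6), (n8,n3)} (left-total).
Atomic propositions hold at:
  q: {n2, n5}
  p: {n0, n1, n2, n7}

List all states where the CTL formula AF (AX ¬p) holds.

{n1, n2, n3, n4, n6, n7, n8}

Sat(¬p) = {n3, n4, n5, n6, n8}
Sat(AX ¬p) = {s : every successor in {n3, n4, n5, n6, n8}} = {n3, n4, n6, n7, n8}
AF (AX ¬p): least fixpoint, start Z0 = {n3, n4, n6, n7, n8}, add states with every successor in Z. Z1 = {n2, n3, n4, n6, n7, n8}; Z2 = {n1, n2, n3, n4, n6, n7, n8}; fixed.
Sat(AF (AX ¬p)) = {n1, n2, n3, n4, n6, n7, n8}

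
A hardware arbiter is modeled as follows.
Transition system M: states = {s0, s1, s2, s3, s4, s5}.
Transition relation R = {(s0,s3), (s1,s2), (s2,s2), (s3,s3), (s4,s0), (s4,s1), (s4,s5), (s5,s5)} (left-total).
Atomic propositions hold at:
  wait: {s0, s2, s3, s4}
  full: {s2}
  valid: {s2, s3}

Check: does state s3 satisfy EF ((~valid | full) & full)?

Sat(~valid) = {s0, s1, s4, s5}
Sat(~valid | full) = {s0, s1, s2, s4, s5}
Sat((~valid | full) & full) = {s2}
EF ((~valid | full) & full): least fixpoint, start Z0 = {s2}, add states with some successor in Z. Z1 = {s1, s2}; Z2 = {s1, s2, s4}; fixed.
Sat(EF ((~valid | full) & full)) = {s1, s2, s4}
s3 ∉ Sat(EF ((~valid | full) & full)) = {s1, s2, s4}, so the formula does not hold at s3.

No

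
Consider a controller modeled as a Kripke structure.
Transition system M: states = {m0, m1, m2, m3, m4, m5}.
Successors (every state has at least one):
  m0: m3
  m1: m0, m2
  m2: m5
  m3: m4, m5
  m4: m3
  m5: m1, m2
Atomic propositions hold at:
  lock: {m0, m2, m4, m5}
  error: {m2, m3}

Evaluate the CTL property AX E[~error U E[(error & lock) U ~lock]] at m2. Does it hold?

Yes

Sat(~error) = {m0, m1, m4, m5}
Sat(error & lock) = {m2}
Sat(~lock) = {m1, m3}
E[(error & lock) U ~lock]: least fixpoint, start Z0 = Sat(~lock) = {m1, m3}, add states in Sat(error & lock) with some successor in Z. Already a fixed point.
Sat(E[(error & lock) U ~lock]) = {m1, m3}
E[~error U E[(error & lock) U ~lock]]: least fixpoint, start Z0 = Sat(E[(error & lock) U ~lock]) = {m1, m3}, add states in Sat(~error) with some successor in Z. Z1 = {m0, m1, m3, m4, m5}; fixed.
Sat(E[~error U E[(error & lock) U ~lock]]) = {m0, m1, m3, m4, m5}
Sat(AX E[~error U E[(error & lock) U ~lock]]) = {s : every successor in {m0, m1, m3, m4, m5}} = {m0, m2, m3, m4}
m2 ∈ Sat(AX E[~error U E[(error & lock) U ~lock]]) = {m0, m2, m3, m4}, so the formula holds at m2.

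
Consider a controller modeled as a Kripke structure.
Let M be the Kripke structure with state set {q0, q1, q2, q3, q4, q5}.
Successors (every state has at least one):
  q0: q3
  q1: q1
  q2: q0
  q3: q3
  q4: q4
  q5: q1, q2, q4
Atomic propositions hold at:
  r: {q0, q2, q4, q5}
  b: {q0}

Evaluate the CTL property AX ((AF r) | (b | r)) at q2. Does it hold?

Yes

AF r: least fixpoint, start Z0 = {q0, q2, q4, q5}, add states with every successor in Z. Already a fixed point.
Sat(AF r) = {q0, q2, q4, q5}
Sat(b | r) = {q0, q2, q4, q5}
Sat((AF r) | (b | r)) = {q0, q2, q4, q5}
Sat(AX ((AF r) | (b | r))) = {s : every successor in {q0, q2, q4, q5}} = {q2, q4}
q2 ∈ Sat(AX ((AF r) | (b | r))) = {q2, q4}, so the formula holds at q2.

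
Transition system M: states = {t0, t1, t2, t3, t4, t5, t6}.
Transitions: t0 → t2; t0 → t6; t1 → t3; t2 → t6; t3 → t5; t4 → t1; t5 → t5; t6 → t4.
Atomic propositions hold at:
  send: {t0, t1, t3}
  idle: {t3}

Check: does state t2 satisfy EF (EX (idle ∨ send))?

Sat(idle ∨ send) = {t0, t1, t3}
Sat(EX (idle ∨ send)) = {s : some successor in {t0, t1, t3}} = {t1, t4}
EF (EX (idle ∨ send)): least fixpoint, start Z0 = {t1, t4}, add states with some successor in Z. Z1 = {t1, t4, t6}; Z2 = {t0, t1, t2, t4, t6}; fixed.
Sat(EF (EX (idle ∨ send))) = {t0, t1, t2, t4, t6}
t2 ∈ Sat(EF (EX (idle ∨ send))) = {t0, t1, t2, t4, t6}, so the formula holds at t2.

Yes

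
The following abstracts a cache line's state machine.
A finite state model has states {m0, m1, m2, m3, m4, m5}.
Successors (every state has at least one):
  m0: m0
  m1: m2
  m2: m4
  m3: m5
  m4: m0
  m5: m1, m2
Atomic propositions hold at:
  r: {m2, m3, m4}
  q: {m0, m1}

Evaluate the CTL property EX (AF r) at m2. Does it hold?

AF r: least fixpoint, start Z0 = {m2, m3, m4}, add states with every successor in Z. Z1 = {m1, m2, m3, m4}; Z2 = {m1, m2, m3, m4, m5}; fixed.
Sat(AF r) = {m1, m2, m3, m4, m5}
Sat(EX (AF r)) = {s : some successor in {m1, m2, m3, m4, m5}} = {m1, m2, m3, m5}
m2 ∈ Sat(EX (AF r)) = {m1, m2, m3, m5}, so the formula holds at m2.

Yes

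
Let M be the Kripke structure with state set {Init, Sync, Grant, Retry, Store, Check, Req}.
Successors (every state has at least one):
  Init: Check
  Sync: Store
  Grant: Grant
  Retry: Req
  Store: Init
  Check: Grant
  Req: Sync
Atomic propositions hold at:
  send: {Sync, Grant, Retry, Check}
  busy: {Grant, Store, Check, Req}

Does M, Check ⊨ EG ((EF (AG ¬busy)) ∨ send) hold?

Yes

Sat(¬busy) = {Init, Sync, Retry}
AG ¬busy: greatest fixpoint, start Z0 = {Init, Sync, Retry}, keep only states in Sat with every successor in Z. Z1 = ∅; fixed.
Sat(AG ¬busy) = ∅
EF (AG ¬busy): least fixpoint, start Z0 = ∅, add states with some successor in Z. Already a fixed point.
Sat(EF (AG ¬busy)) = ∅
Sat((EF (AG ¬busy)) ∨ send) = {Sync, Grant, Retry, Check}
EG ((EF (AG ¬busy)) ∨ send): greatest fixpoint, start Z0 = {Sync, Grant, Retry, Check}, keep only states in Sat with some successor in Z. Z1 = {Grant, Check}; fixed.
Sat(EG ((EF (AG ¬busy)) ∨ send)) = {Grant, Check}
Check ∈ Sat(EG ((EF (AG ¬busy)) ∨ send)) = {Grant, Check}, so the formula holds at Check.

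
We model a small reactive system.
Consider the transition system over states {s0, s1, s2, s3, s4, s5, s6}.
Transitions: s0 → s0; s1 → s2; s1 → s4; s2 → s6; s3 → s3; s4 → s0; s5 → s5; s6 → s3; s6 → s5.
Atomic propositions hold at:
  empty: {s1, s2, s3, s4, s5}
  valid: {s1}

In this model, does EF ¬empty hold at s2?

Yes

Sat(¬empty) = {s0, s6}
EF ¬empty: least fixpoint, start Z0 = {s0, s6}, add states with some successor in Z. Z1 = {s0, s2, s4, s6}; Z2 = {s0, s1, s2, s4, s6}; fixed.
Sat(EF ¬empty) = {s0, s1, s2, s4, s6}
s2 ∈ Sat(EF ¬empty) = {s0, s1, s2, s4, s6}, so the formula holds at s2.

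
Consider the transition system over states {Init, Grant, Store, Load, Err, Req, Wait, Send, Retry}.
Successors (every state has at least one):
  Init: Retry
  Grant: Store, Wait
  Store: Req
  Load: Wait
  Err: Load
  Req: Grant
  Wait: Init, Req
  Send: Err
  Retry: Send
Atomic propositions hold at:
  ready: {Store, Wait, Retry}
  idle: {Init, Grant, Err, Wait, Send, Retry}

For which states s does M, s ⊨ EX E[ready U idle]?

E[ready U idle]: least fixpoint, start Z0 = Sat(idle) = {Init, Grant, Err, Wait, Send, Retry}, add states in Sat(ready) with some successor in Z. Already a fixed point.
Sat(E[ready U idle]) = {Init, Grant, Err, Wait, Send, Retry}
Sat(EX E[ready U idle]) = {s : some successor in {Init, Grant, Err, Wait, Send, Retry}} = {Init, Grant, Load, Req, Wait, Send, Retry}

{Init, Grant, Load, Req, Wait, Send, Retry}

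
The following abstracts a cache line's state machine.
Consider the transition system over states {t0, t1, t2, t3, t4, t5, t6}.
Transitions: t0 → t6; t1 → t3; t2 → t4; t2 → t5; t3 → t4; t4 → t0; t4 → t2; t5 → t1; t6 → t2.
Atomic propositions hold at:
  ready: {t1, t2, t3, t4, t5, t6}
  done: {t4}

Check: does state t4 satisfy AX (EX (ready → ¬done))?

Sat(¬done) = {t0, t1, t2, t3, t5, t6}
Sat(ready → ¬done) = {t0, t1, t2, t3, t5, t6}
Sat(EX (ready → ¬done)) = {s : some successor in {t0, t1, t2, t3, t5, t6}} = {t0, t1, t2, t4, t5, t6}
Sat(AX (EX (ready → ¬done))) = {s : every successor in {t0, t1, t2, t4, t5, t6}} = {t0, t2, t3, t4, t5, t6}
t4 ∈ Sat(AX (EX (ready → ¬done))) = {t0, t2, t3, t4, t5, t6}, so the formula holds at t4.

Yes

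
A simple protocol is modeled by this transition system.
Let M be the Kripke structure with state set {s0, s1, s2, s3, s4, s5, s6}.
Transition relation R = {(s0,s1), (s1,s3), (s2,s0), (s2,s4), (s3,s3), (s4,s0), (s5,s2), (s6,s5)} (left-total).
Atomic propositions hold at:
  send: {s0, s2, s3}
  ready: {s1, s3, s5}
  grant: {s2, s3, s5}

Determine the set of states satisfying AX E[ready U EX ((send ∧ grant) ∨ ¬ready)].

Sat(send ∧ grant) = {s2, s3}
Sat(¬ready) = {s0, s2, s4, s6}
Sat((send ∧ grant) ∨ ¬ready) = {s0, s2, s3, s4, s6}
Sat(EX ((send ∧ grant) ∨ ¬ready)) = {s : some successor in {s0, s2, s3, s4, s6}} = {s1, s2, s3, s4, s5}
E[ready U EX ((send ∧ grant) ∨ ¬ready)]: least fixpoint, start Z0 = Sat(EX ((send ∧ grant) ∨ ¬ready)) = {s1, s2, s3, s4, s5}, add states in Sat(ready) with some successor in Z. Already a fixed point.
Sat(E[ready U EX ((send ∧ grant) ∨ ¬ready)]) = {s1, s2, s3, s4, s5}
Sat(AX E[ready U EX ((send ∧ grant) ∨ ¬ready)]) = {s : every successor in {s1, s2, s3, s4, s5}} = {s0, s1, s3, s5, s6}

{s0, s1, s3, s5, s6}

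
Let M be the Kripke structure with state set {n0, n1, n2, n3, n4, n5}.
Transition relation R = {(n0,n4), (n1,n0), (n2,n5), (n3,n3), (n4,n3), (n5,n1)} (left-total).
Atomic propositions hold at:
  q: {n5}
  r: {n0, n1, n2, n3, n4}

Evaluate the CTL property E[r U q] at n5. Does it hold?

E[r U q]: least fixpoint, start Z0 = Sat(q) = {n5}, add states in Sat(r) with some successor in Z. Z1 = {n2, n5}; fixed.
Sat(E[r U q]) = {n2, n5}
n5 ∈ Sat(E[r U q]) = {n2, n5}, so the formula holds at n5.

Yes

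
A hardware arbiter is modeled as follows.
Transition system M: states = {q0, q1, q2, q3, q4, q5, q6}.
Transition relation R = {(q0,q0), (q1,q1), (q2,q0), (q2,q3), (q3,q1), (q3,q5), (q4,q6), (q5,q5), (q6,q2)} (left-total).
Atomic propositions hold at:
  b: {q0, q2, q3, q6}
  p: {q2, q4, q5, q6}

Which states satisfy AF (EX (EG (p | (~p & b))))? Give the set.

Sat(~p) = {q0, q1, q3}
Sat(~p & b) = {q0, q3}
Sat(p | (~p & b)) = {q0, q2, q3, q4, q5, q6}
EG (p | (~p & b)): greatest fixpoint, start Z0 = {q0, q2, q3, q4, q5, q6}, keep only states in Sat with some successor in Z. Already a fixed point.
Sat(EG (p | (~p & b))) = {q0, q2, q3, q4, q5, q6}
Sat(EX (EG (p | (~p & b)))) = {s : some successor in {q0, q2, q3, q4, q5, q6}} = {q0, q2, q3, q4, q5, q6}
AF (EX (EG (p | (~p & b)))): least fixpoint, start Z0 = {q0, q2, q3, q4, q5, q6}, add states with every successor in Z. Already a fixed point.
Sat(AF (EX (EG (p | (~p & b))))) = {q0, q2, q3, q4, q5, q6}

{q0, q2, q3, q4, q5, q6}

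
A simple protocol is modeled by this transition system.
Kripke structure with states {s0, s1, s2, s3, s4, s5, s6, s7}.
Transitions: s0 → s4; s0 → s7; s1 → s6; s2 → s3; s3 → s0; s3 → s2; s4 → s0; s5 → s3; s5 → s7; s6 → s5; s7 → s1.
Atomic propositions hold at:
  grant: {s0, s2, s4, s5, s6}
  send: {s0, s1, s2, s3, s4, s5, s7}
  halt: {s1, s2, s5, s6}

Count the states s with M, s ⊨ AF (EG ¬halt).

Sat(¬halt) = {s0, s3, s4, s7}
EG ¬halt: greatest fixpoint, start Z0 = {s0, s3, s4, s7}, keep only states in Sat with some successor in Z. Z1 = {s0, s3, s4}; fixed.
Sat(EG ¬halt) = {s0, s3, s4}
AF (EG ¬halt): least fixpoint, start Z0 = {s0, s3, s4}, add states with every successor in Z. Z1 = {s0, s2, s3, s4}; fixed.
Sat(AF (EG ¬halt)) = {s0, s2, s3, s4}
|Sat(AF (EG ¬halt))| = |{s0, s2, s3, s4}| = 4.

4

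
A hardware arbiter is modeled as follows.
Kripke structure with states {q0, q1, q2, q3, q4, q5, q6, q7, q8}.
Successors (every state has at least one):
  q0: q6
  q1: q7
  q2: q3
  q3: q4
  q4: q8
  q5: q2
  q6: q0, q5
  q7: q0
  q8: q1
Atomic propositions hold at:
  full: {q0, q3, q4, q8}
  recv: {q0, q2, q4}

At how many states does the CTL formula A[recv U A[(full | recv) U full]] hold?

Sat(full | recv) = {q0, q2, q3, q4, q8}
A[(full | recv) U full]: least fixpoint, start Z0 = Sat(full) = {q0, q3, q4, q8}, add states in Sat(full | recv) with every successor in Z. Z1 = {q0, q2, q3, q4, q8}; fixed.
Sat(A[(full | recv) U full]) = {q0, q2, q3, q4, q8}
A[recv U A[(full | recv) U full]]: least fixpoint, start Z0 = Sat(A[(full | recv) U full]) = {q0, q2, q3, q4, q8}, add states in Sat(recv) with every successor in Z. Already a fixed point.
Sat(A[recv U A[(full | recv) U full]]) = {q0, q2, q3, q4, q8}
|Sat(A[recv U A[(full | recv) U full]])| = |{q0, q2, q3, q4, q8}| = 5.

5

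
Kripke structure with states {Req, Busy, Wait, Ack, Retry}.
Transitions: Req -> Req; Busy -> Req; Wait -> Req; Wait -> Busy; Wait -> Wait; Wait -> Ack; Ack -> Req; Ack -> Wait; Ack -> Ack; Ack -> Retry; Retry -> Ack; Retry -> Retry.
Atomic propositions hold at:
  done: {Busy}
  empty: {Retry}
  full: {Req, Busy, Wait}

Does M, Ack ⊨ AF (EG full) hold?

No

EG full: greatest fixpoint, start Z0 = {Req, Busy, Wait}, keep only states in Sat with some successor in Z. Already a fixed point.
Sat(EG full) = {Req, Busy, Wait}
AF (EG full): least fixpoint, start Z0 = {Req, Busy, Wait}, add states with every successor in Z. Already a fixed point.
Sat(AF (EG full)) = {Req, Busy, Wait}
Ack ∉ Sat(AF (EG full)) = {Req, Busy, Wait}, so the formula does not hold at Ack.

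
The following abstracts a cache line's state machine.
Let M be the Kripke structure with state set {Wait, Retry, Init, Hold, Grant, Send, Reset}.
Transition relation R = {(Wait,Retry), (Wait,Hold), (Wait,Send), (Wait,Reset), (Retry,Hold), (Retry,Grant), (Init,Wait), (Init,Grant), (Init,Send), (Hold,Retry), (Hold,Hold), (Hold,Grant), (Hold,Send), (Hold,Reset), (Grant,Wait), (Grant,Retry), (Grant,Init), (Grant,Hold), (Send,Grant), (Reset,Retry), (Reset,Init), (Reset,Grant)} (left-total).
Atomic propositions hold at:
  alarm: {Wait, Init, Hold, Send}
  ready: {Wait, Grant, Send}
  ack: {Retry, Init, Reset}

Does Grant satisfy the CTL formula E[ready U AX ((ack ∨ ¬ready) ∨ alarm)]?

Sat(¬ready) = {Retry, Init, Hold, Reset}
Sat(ack ∨ ¬ready) = {Retry, Init, Hold, Reset}
Sat((ack ∨ ¬ready) ∨ alarm) = {Wait, Retry, Init, Hold, Send, Reset}
Sat(AX ((ack ∨ ¬ready) ∨ alarm)) = {s : every successor in {Wait, Retry, Init, Hold, Send, Reset}} = {Wait, Grant}
E[ready U AX ((ack ∨ ¬ready) ∨ alarm)]: least fixpoint, start Z0 = Sat(AX ((ack ∨ ¬ready) ∨ alarm)) = {Wait, Grant}, add states in Sat(ready) with some successor in Z. Z1 = {Wait, Grant, Send}; fixed.
Sat(E[ready U AX ((ack ∨ ¬ready) ∨ alarm)]) = {Wait, Grant, Send}
Grant ∈ Sat(E[ready U AX ((ack ∨ ¬ready) ∨ alarm)]) = {Wait, Grant, Send}, so the formula holds at Grant.

Yes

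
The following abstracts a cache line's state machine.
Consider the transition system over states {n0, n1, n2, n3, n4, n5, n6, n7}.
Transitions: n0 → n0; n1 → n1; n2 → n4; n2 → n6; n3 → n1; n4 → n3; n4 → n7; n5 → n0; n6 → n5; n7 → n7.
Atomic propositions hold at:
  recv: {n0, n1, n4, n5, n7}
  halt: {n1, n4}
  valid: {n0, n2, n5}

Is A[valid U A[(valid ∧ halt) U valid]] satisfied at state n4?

Sat(valid ∧ halt) = ∅
A[(valid ∧ halt) U valid]: least fixpoint, start Z0 = Sat(valid) = {n0, n2, n5}, add states in Sat(valid ∧ halt) with every successor in Z. Already a fixed point.
Sat(A[(valid ∧ halt) U valid]) = {n0, n2, n5}
A[valid U A[(valid ∧ halt) U valid]]: least fixpoint, start Z0 = Sat(A[(valid ∧ halt) U valid]) = {n0, n2, n5}, add states in Sat(valid) with every successor in Z. Already a fixed point.
Sat(A[valid U A[(valid ∧ halt) U valid]]) = {n0, n2, n5}
n4 ∉ Sat(A[valid U A[(valid ∧ halt) U valid]]) = {n0, n2, n5}, so the formula does not hold at n4.

No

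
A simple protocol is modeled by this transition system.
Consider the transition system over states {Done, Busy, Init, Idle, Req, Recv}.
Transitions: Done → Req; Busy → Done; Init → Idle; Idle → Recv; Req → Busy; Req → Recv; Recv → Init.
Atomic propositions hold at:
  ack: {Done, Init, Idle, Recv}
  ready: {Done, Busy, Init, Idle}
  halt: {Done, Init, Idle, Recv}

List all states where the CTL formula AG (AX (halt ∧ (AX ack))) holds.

Sat(AX ack) = {s : every successor in {Done, Init, Idle, Recv}} = {Busy, Init, Idle, Recv}
Sat(halt ∧ (AX ack)) = {Init, Idle, Recv}
Sat(AX (halt ∧ (AX ack))) = {s : every successor in {Init, Idle, Recv}} = {Init, Idle, Recv}
AG (AX (halt ∧ (AX ack))): greatest fixpoint, start Z0 = {Init, Idle, Recv}, keep only states in Sat with every successor in Z. Already a fixed point.
Sat(AG (AX (halt ∧ (AX ack)))) = {Init, Idle, Recv}

{Init, Idle, Recv}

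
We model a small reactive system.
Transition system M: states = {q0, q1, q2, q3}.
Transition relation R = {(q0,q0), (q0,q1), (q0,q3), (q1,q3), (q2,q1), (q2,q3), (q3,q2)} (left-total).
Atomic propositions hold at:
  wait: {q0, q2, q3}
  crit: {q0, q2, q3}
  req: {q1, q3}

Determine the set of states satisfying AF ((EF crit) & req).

{q1, q2, q3}

EF crit: least fixpoint, start Z0 = {q0, q2, q3}, add states with some successor in Z. Z1 = {q0, q1, q2, q3}; fixed.
Sat(EF crit) = {q0, q1, q2, q3}
Sat((EF crit) & req) = {q1, q3}
AF ((EF crit) & req): least fixpoint, start Z0 = {q1, q3}, add states with every successor in Z. Z1 = {q1, q2, q3}; fixed.
Sat(AF ((EF crit) & req)) = {q1, q2, q3}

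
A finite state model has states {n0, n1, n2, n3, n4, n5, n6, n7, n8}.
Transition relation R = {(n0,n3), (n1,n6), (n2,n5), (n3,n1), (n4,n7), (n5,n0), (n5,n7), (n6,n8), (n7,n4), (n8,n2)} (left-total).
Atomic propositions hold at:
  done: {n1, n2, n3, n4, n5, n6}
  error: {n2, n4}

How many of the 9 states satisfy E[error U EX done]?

7

Sat(EX done) = {s : some successor in {n1, n2, n3, n4, n5, n6}} = {n0, n1, n2, n3, n7, n8}
E[error U EX done]: least fixpoint, start Z0 = Sat(EX done) = {n0, n1, n2, n3, n7, n8}, add states in Sat(error) with some successor in Z. Z1 = {n0, n1, n2, n3, n4, n7, n8}; fixed.
Sat(E[error U EX done]) = {n0, n1, n2, n3, n4, n7, n8}
|Sat(E[error U EX done])| = |{n0, n1, n2, n3, n4, n7, n8}| = 7.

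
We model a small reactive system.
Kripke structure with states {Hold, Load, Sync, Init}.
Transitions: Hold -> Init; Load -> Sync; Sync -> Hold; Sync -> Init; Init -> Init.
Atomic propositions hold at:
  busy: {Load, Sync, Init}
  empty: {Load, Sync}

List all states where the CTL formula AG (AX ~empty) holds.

{Hold, Sync, Init}

Sat(~empty) = {Hold, Init}
Sat(AX ~empty) = {s : every successor in {Hold, Init}} = {Hold, Sync, Init}
AG (AX ~empty): greatest fixpoint, start Z0 = {Hold, Sync, Init}, keep only states in Sat with every successor in Z. Already a fixed point.
Sat(AG (AX ~empty)) = {Hold, Sync, Init}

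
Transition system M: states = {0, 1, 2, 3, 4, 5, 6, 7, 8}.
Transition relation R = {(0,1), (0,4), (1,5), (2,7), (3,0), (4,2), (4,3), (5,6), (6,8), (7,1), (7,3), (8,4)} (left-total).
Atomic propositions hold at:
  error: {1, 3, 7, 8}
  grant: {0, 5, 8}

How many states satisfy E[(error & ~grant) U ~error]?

Sat(~grant) = {1, 2, 3, 4, 6, 7}
Sat(error & ~grant) = {1, 3, 7}
Sat(~error) = {0, 2, 4, 5, 6}
E[(error & ~grant) U ~error]: least fixpoint, start Z0 = Sat(~error) = {0, 2, 4, 5, 6}, add states in Sat(error & ~grant) with some successor in Z. Z1 = {0, 1, 2, 3, 4, 5, 6}; Z2 = {0, 1, 2, 3, 4, 5, 6, 7}; fixed.
Sat(E[(error & ~grant) U ~error]) = {0, 1, 2, 3, 4, 5, 6, 7}
|Sat(E[(error & ~grant) U ~error])| = |{0, 1, 2, 3, 4, 5, 6, 7}| = 8.

8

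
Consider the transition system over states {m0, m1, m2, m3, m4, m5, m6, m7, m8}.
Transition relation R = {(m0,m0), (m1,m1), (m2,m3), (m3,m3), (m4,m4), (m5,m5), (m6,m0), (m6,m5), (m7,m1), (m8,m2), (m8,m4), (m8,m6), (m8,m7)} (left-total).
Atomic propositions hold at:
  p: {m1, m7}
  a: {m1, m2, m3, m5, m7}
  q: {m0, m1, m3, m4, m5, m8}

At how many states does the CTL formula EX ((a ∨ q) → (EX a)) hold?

7

Sat(a ∨ q) = {m0, m1, m2, m3, m4, m5, m7, m8}
Sat(EX a) = {s : some successor in {m1, m2, m3, m5, m7}} = {m1, m2, m3, m5, m6, m7, m8}
Sat((a ∨ q) → (EX a)) = {m1, m2, m3, m5, m6, m7, m8}
Sat(EX ((a ∨ q) → (EX a))) = {s : some successor in {m1, m2, m3, m5, m6, m7, m8}} = {m1, m2, m3, m5, m6, m7, m8}
|Sat(EX ((a ∨ q) → (EX a)))| = |{m1, m2, m3, m5, m6, m7, m8}| = 7.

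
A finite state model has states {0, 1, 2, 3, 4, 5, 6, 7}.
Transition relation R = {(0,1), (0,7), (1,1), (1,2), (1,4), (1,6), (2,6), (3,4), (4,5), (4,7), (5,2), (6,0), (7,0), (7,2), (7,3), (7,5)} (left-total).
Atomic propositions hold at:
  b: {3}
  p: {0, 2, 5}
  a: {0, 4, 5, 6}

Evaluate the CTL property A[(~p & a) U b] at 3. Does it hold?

Yes

Sat(~p) = {1, 3, 4, 6, 7}
Sat(~p & a) = {4, 6}
A[(~p & a) U b]: least fixpoint, start Z0 = Sat(b) = {3}, add states in Sat(~p & a) with every successor in Z. Already a fixed point.
Sat(A[(~p & a) U b]) = {3}
3 ∈ Sat(A[(~p & a) U b]) = {3}, so the formula holds at 3.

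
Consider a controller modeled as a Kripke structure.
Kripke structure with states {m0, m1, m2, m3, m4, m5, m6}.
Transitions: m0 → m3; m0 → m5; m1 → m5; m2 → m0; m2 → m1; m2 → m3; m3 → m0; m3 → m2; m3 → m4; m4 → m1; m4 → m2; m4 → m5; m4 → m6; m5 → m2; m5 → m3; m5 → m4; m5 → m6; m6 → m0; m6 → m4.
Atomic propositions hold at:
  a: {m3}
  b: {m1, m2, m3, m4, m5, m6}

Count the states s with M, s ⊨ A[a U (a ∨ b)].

6

Sat(a ∨ b) = {m1, m2, m3, m4, m5, m6}
A[a U (a ∨ b)]: least fixpoint, start Z0 = Sat((a ∨ b)) = {m1, m2, m3, m4, m5, m6}, add states in Sat(a) with every successor in Z. Already a fixed point.
Sat(A[a U (a ∨ b)]) = {m1, m2, m3, m4, m5, m6}
|Sat(A[a U (a ∨ b)])| = |{m1, m2, m3, m4, m5, m6}| = 6.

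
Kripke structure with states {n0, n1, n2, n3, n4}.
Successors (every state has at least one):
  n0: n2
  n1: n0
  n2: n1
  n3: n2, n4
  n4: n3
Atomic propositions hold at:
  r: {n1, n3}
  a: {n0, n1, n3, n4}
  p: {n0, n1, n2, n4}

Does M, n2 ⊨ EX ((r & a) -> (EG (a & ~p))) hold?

Sat(r & a) = {n1, n3}
Sat(~p) = {n3}
Sat(a & ~p) = {n3}
EG (a & ~p): greatest fixpoint, start Z0 = {n3}, keep only states in Sat with some successor in Z. Z1 = ∅; fixed.
Sat(EG (a & ~p)) = ∅
Sat((r & a) -> (EG (a & ~p))) = {n0, n2, n4}
Sat(EX ((r & a) -> (EG (a & ~p)))) = {s : some successor in {n0, n2, n4}} = {n0, n1, n3}
n2 ∉ Sat(EX ((r & a) -> (EG (a & ~p)))) = {n0, n1, n3}, so the formula does not hold at n2.

No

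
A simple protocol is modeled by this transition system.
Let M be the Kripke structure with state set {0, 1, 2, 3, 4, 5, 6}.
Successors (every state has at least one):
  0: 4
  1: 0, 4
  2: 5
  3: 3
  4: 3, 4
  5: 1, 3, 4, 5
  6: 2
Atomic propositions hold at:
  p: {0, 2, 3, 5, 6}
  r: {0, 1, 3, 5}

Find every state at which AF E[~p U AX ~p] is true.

{0, 1}

Sat(~p) = {1, 4}
Sat(AX ~p) = {s : every successor in {1, 4}} = {0}
E[~p U AX ~p]: least fixpoint, start Z0 = Sat(AX ~p) = {0}, add states in Sat(~p) with some successor in Z. Z1 = {0, 1}; fixed.
Sat(E[~p U AX ~p]) = {0, 1}
AF E[~p U AX ~p]: least fixpoint, start Z0 = {0, 1}, add states with every successor in Z. Already a fixed point.
Sat(AF E[~p U AX ~p]) = {0, 1}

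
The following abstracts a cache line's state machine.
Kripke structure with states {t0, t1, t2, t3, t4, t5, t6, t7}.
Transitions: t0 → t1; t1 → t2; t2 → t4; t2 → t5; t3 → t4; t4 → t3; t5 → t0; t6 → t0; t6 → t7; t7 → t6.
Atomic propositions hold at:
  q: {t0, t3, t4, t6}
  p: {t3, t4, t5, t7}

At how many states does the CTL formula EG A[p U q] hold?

A[p U q]: least fixpoint, start Z0 = Sat(q) = {t0, t3, t4, t6}, add states in Sat(p) with every successor in Z. Z1 = {t0, t3, t4, t5, t6, t7}; fixed.
Sat(A[p U q]) = {t0, t3, t4, t5, t6, t7}
EG A[p U q]: greatest fixpoint, start Z0 = {t0, t3, t4, t5, t6, t7}, keep only states in Sat with some successor in Z. Z1 = {t3, t4, t5, t6, t7}; Z2 = {t3, t4, t6, t7}; fixed.
Sat(EG A[p U q]) = {t3, t4, t6, t7}
|Sat(EG A[p U q])| = |{t3, t4, t6, t7}| = 4.

4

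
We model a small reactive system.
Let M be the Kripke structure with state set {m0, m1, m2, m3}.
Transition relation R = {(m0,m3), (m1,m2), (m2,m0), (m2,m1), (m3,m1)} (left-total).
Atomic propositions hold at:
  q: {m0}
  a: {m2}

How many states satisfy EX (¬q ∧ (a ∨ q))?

Sat(¬q) = {m1, m2, m3}
Sat(a ∨ q) = {m0, m2}
Sat(¬q ∧ (a ∨ q)) = {m2}
Sat(EX (¬q ∧ (a ∨ q))) = {s : some successor in {m2}} = {m1}
|Sat(EX (¬q ∧ (a ∨ q)))| = |{m1}| = 1.

1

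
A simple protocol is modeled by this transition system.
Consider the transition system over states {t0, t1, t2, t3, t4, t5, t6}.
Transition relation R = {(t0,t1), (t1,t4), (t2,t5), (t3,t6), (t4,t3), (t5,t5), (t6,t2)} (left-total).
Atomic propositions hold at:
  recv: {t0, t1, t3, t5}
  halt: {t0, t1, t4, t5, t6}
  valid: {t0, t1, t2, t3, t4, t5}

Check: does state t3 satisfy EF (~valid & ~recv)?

Sat(~valid) = {t6}
Sat(~recv) = {t2, t4, t6}
Sat(~valid & ~recv) = {t6}
EF (~valid & ~recv): least fixpoint, start Z0 = {t6}, add states with some successor in Z. Z1 = {t3, t6}; Z2 = {t3, t4, t6}; Z3 = {t1, t3, t4, t6}; Z4 = {t0, t1, t3, t4, t6}; fixed.
Sat(EF (~valid & ~recv)) = {t0, t1, t3, t4, t6}
t3 ∈ Sat(EF (~valid & ~recv)) = {t0, t1, t3, t4, t6}, so the formula holds at t3.

Yes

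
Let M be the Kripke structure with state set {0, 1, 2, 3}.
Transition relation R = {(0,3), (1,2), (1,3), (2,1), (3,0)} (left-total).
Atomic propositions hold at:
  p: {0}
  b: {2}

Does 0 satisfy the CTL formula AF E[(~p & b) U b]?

Sat(~p) = {1, 2, 3}
Sat(~p & b) = {2}
E[(~p & b) U b]: least fixpoint, start Z0 = Sat(b) = {2}, add states in Sat(~p & b) with some successor in Z. Already a fixed point.
Sat(E[(~p & b) U b]) = {2}
AF E[(~p & b) U b]: least fixpoint, start Z0 = {2}, add states with every successor in Z. Already a fixed point.
Sat(AF E[(~p & b) U b]) = {2}
0 ∉ Sat(AF E[(~p & b) U b]) = {2}, so the formula does not hold at 0.

No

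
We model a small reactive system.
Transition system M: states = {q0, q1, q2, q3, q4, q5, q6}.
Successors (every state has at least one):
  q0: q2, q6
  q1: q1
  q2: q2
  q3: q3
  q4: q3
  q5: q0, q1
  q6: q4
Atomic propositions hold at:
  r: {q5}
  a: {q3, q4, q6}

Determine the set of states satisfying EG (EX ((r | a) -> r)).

{q0, q1, q2, q5}

Sat(r | a) = {q3, q4, q5, q6}
Sat((r | a) -> r) = {q0, q1, q2, q5}
Sat(EX ((r | a) -> r)) = {s : some successor in {q0, q1, q2, q5}} = {q0, q1, q2, q5}
EG (EX ((r | a) -> r)): greatest fixpoint, start Z0 = {q0, q1, q2, q5}, keep only states in Sat with some successor in Z. Already a fixed point.
Sat(EG (EX ((r | a) -> r))) = {q0, q1, q2, q5}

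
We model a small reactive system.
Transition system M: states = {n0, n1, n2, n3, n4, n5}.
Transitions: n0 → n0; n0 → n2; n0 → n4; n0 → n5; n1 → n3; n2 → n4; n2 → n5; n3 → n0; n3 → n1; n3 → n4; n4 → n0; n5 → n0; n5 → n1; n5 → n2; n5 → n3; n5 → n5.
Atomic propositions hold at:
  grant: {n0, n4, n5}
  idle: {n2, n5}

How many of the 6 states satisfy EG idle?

EG idle: greatest fixpoint, start Z0 = {n2, n5}, keep only states in Sat with some successor in Z. Already a fixed point.
Sat(EG idle) = {n2, n5}
|Sat(EG idle)| = |{n2, n5}| = 2.

2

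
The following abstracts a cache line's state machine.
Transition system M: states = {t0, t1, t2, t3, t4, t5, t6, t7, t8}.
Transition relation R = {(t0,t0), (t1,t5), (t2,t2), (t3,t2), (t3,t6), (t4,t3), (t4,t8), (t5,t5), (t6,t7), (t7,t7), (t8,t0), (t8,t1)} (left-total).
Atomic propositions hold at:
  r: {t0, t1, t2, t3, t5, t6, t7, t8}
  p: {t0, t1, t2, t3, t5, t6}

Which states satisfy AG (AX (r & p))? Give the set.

{t0, t1, t2, t5, t8}

Sat(r & p) = {t0, t1, t2, t3, t5, t6}
Sat(AX (r & p)) = {s : every successor in {t0, t1, t2, t3, t5, t6}} = {t0, t1, t2, t3, t5, t8}
AG (AX (r & p)): greatest fixpoint, start Z0 = {t0, t1, t2, t3, t5, t8}, keep only states in Sat with every successor in Z. Z1 = {t0, t1, t2, t5, t8}; fixed.
Sat(AG (AX (r & p))) = {t0, t1, t2, t5, t8}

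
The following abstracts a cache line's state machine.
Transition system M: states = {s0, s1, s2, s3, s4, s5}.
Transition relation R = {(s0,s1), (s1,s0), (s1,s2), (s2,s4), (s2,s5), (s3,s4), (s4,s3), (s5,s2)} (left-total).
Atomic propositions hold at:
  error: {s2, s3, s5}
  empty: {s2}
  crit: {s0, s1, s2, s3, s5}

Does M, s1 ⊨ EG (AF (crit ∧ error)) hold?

Sat(crit ∧ error) = {s2, s3, s5}
AF (crit ∧ error): least fixpoint, start Z0 = {s2, s3, s5}, add states with every successor in Z. Z1 = {s2, s3, s4, s5}; fixed.
Sat(AF (crit ∧ error)) = {s2, s3, s4, s5}
EG (AF (crit ∧ error)): greatest fixpoint, start Z0 = {s2, s3, s4, s5}, keep only states in Sat with some successor in Z. Already a fixed point.
Sat(EG (AF (crit ∧ error))) = {s2, s3, s4, s5}
s1 ∉ Sat(EG (AF (crit ∧ error))) = {s2, s3, s4, s5}, so the formula does not hold at s1.

No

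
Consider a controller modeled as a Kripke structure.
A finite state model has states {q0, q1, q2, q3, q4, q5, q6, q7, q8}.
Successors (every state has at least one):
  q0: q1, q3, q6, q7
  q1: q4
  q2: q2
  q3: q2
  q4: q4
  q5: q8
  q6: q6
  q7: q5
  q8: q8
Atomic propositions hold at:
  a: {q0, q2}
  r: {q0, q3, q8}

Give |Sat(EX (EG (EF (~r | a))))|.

Sat(~r) = {q1, q2, q4, q5, q6, q7}
Sat(~r | a) = {q0, q1, q2, q4, q5, q6, q7}
EF (~r | a): least fixpoint, start Z0 = {q0, q1, q2, q4, q5, q6, q7}, add states with some successor in Z. Z1 = {q0, q1, q2, q3, q4, q5, q6, q7}; fixed.
Sat(EF (~r | a)) = {q0, q1, q2, q3, q4, q5, q6, q7}
EG (EF (~r | a)): greatest fixpoint, start Z0 = {q0, q1, q2, q3, q4, q5, q6, q7}, keep only states in Sat with some successor in Z. Z1 = {q0, q1, q2, q3, q4, q6, q7}; Z2 = {q0, q1, q2, q3, q4, q6}; fixed.
Sat(EG (EF (~r | a))) = {q0, q1, q2, q3, q4, q6}
Sat(EX (EG (EF (~r | a)))) = {s : some successor in {q0, q1, q2, q3, q4, q6}} = {q0, q1, q2, q3, q4, q6}
|Sat(EX (EG (EF (~r | a))))| = |{q0, q1, q2, q3, q4, q6}| = 6.

6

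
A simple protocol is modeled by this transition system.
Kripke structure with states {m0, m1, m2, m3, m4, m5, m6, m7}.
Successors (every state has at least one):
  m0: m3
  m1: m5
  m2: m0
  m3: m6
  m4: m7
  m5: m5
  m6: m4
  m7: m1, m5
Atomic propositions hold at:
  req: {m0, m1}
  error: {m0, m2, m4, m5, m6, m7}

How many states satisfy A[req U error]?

7

A[req U error]: least fixpoint, start Z0 = Sat(error) = {m0, m2, m4, m5, m6, m7}, add states in Sat(req) with every successor in Z. Z1 = {m0, m1, m2, m4, m5, m6, m7}; fixed.
Sat(A[req U error]) = {m0, m1, m2, m4, m5, m6, m7}
|Sat(A[req U error])| = |{m0, m1, m2, m4, m5, m6, m7}| = 7.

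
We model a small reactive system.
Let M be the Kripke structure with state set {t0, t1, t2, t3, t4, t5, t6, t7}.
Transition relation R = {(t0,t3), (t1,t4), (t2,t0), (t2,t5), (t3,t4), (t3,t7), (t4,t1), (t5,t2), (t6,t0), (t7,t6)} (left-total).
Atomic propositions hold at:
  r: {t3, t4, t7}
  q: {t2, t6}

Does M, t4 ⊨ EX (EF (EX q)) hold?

No

Sat(EX q) = {s : some successor in {t2, t6}} = {t5, t7}
EF (EX q): least fixpoint, start Z0 = {t5, t7}, add states with some successor in Z. Z1 = {t2, t3, t5, t7}; Z2 = {t0, t2, t3, t5, t7}; Z3 = {t0, t2, t3, t5, t6, t7}; fixed.
Sat(EF (EX q)) = {t0, t2, t3, t5, t6, t7}
Sat(EX (EF (EX q))) = {s : some successor in {t0, t2, t3, t5, t6, t7}} = {t0, t2, t3, t5, t6, t7}
t4 ∉ Sat(EX (EF (EX q))) = {t0, t2, t3, t5, t6, t7}, so the formula does not hold at t4.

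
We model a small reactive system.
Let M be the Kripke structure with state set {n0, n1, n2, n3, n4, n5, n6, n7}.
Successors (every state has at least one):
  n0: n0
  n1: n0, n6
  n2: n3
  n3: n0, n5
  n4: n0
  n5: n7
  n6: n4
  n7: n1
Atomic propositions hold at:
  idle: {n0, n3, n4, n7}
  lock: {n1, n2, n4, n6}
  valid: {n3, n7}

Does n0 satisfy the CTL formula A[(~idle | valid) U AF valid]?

No

Sat(~idle) = {n1, n2, n5, n6}
Sat(~idle | valid) = {n1, n2, n3, n5, n6, n7}
AF valid: least fixpoint, start Z0 = {n3, n7}, add states with every successor in Z. Z1 = {n2, n3, n5, n7}; fixed.
Sat(AF valid) = {n2, n3, n5, n7}
A[(~idle | valid) U AF valid]: least fixpoint, start Z0 = Sat(AF valid) = {n2, n3, n5, n7}, add states in Sat(~idle | valid) with every successor in Z. Already a fixed point.
Sat(A[(~idle | valid) U AF valid]) = {n2, n3, n5, n7}
n0 ∉ Sat(A[(~idle | valid) U AF valid]) = {n2, n3, n5, n7}, so the formula does not hold at n0.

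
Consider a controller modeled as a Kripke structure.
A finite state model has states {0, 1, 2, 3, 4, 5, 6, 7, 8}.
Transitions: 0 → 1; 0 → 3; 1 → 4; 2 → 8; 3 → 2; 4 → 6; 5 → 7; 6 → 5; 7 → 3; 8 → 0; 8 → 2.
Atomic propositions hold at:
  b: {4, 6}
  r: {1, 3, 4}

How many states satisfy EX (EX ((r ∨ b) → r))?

Sat(r ∨ b) = {1, 3, 4, 6}
Sat((r ∨ b) → r) = {0, 1, 2, 3, 4, 5, 7, 8}
Sat(EX ((r ∨ b) → r)) = {s : some successor in {0, 1, 2, 3, 4, 5, 7, 8}} = {0, 1, 2, 3, 5, 6, 7, 8}
Sat(EX (EX ((r ∨ b) → r))) = {s : some successor in {0, 1, 2, 3, 5, 6, 7, 8}} = {0, 2, 3, 4, 5, 6, 7, 8}
|Sat(EX (EX ((r ∨ b) → r)))| = |{0, 2, 3, 4, 5, 6, 7, 8}| = 8.

8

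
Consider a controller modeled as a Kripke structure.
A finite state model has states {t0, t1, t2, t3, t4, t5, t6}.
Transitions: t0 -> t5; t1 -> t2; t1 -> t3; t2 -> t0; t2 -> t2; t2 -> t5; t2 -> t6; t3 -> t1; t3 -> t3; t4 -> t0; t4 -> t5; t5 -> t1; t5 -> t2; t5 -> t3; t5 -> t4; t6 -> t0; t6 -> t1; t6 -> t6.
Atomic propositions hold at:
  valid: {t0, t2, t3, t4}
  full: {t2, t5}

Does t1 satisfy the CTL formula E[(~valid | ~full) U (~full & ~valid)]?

Sat(~valid) = {t1, t5, t6}
Sat(~full) = {t0, t1, t3, t4, t6}
Sat(~valid | ~full) = {t0, t1, t3, t4, t5, t6}
Sat(~full & ~valid) = {t1, t6}
E[(~valid | ~full) U (~full & ~valid)]: least fixpoint, start Z0 = Sat((~full & ~valid)) = {t1, t6}, add states in Sat(~valid | ~full) with some successor in Z. Z1 = {t1, t3, t5, t6}; Z2 = {t0, t1, t3, t4, t5, t6}; fixed.
Sat(E[(~valid | ~full) U (~full & ~valid)]) = {t0, t1, t3, t4, t5, t6}
t1 ∈ Sat(E[(~valid | ~full) U (~full & ~valid)]) = {t0, t1, t3, t4, t5, t6}, so the formula holds at t1.

Yes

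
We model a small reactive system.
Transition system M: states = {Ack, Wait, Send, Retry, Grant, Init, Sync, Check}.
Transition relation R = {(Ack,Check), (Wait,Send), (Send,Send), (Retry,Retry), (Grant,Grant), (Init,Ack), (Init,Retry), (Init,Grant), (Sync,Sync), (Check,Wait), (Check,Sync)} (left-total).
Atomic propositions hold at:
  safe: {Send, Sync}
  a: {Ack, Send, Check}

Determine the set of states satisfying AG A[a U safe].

A[a U safe]: least fixpoint, start Z0 = Sat(safe) = {Send, Sync}, add states in Sat(a) with every successor in Z. Already a fixed point.
Sat(A[a U safe]) = {Send, Sync}
AG A[a U safe]: greatest fixpoint, start Z0 = {Send, Sync}, keep only states in Sat with every successor in Z. Already a fixed point.
Sat(AG A[a U safe]) = {Send, Sync}

{Send, Sync}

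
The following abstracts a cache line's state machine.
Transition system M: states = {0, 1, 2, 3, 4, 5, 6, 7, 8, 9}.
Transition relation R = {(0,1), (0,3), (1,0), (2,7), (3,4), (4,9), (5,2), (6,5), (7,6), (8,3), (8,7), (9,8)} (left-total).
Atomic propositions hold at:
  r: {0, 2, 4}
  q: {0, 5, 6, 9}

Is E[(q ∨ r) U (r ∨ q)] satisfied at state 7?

Sat(q ∨ r) = {0, 2, 4, 5, 6, 9}
Sat(r ∨ q) = {0, 2, 4, 5, 6, 9}
E[(q ∨ r) U (r ∨ q)]: least fixpoint, start Z0 = Sat((r ∨ q)) = {0, 2, 4, 5, 6, 9}, add states in Sat(q ∨ r) with some successor in Z. Already a fixed point.
Sat(E[(q ∨ r) U (r ∨ q)]) = {0, 2, 4, 5, 6, 9}
7 ∉ Sat(E[(q ∨ r) U (r ∨ q)]) = {0, 2, 4, 5, 6, 9}, so the formula does not hold at 7.

No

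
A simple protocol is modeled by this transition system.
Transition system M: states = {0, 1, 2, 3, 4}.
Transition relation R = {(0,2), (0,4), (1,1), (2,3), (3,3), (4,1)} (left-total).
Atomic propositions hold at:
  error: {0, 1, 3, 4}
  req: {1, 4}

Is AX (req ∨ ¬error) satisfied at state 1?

Sat(¬error) = {2}
Sat(req ∨ ¬error) = {1, 2, 4}
Sat(AX (req ∨ ¬error)) = {s : every successor in {1, 2, 4}} = {0, 1, 4}
1 ∈ Sat(AX (req ∨ ¬error)) = {0, 1, 4}, so the formula holds at 1.

Yes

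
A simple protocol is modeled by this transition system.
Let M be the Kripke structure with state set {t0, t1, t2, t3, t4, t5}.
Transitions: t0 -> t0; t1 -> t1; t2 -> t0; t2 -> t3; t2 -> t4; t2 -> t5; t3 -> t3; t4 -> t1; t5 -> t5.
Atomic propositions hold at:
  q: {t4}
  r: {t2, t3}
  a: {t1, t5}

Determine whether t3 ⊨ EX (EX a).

Sat(EX a) = {s : some successor in {t1, t5}} = {t1, t2, t4, t5}
Sat(EX (EX a)) = {s : some successor in {t1, t2, t4, t5}} = {t1, t2, t4, t5}
t3 ∉ Sat(EX (EX a)) = {t1, t2, t4, t5}, so the formula does not hold at t3.

No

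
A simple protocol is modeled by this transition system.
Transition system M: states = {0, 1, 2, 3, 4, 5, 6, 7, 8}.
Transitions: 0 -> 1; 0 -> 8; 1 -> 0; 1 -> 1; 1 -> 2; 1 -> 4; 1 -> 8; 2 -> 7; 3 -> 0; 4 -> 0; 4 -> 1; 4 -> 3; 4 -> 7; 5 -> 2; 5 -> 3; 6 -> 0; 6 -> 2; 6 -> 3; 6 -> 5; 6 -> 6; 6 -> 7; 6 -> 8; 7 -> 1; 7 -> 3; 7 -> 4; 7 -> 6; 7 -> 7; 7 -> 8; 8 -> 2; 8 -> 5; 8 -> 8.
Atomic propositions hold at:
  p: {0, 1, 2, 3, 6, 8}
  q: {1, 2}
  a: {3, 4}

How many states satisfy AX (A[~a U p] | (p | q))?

Sat(~a) = {0, 1, 2, 5, 6, 7, 8}
A[~a U p]: least fixpoint, start Z0 = Sat(p) = {0, 1, 2, 3, 6, 8}, add states in Sat(~a) with every successor in Z. Z1 = {0, 1, 2, 3, 5, 6, 8}; fixed.
Sat(A[~a U p]) = {0, 1, 2, 3, 5, 6, 8}
Sat(p | q) = {0, 1, 2, 3, 6, 8}
Sat(A[~a U p] | (p | q)) = {0, 1, 2, 3, 5, 6, 8}
Sat(AX (A[~a U p] | (p | q))) = {s : every successor in {0, 1, 2, 3, 5, 6, 8}} = {0, 3, 5, 8}
|Sat(AX (A[~a U p] | (p | q)))| = |{0, 3, 5, 8}| = 4.

4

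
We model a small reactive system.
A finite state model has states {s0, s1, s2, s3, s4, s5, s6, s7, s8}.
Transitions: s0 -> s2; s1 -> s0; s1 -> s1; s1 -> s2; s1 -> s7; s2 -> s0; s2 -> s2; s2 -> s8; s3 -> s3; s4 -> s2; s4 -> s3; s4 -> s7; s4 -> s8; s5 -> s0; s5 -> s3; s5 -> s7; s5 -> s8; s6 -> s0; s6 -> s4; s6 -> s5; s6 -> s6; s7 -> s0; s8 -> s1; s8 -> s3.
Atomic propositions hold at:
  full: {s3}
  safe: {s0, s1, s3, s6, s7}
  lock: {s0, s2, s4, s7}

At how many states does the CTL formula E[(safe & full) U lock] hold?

4

Sat(safe & full) = {s3}
E[(safe & full) U lock]: least fixpoint, start Z0 = Sat(lock) = {s0, s2, s4, s7}, add states in Sat(safe & full) with some successor in Z. Already a fixed point.
Sat(E[(safe & full) U lock]) = {s0, s2, s4, s7}
|Sat(E[(safe & full) U lock])| = |{s0, s2, s4, s7}| = 4.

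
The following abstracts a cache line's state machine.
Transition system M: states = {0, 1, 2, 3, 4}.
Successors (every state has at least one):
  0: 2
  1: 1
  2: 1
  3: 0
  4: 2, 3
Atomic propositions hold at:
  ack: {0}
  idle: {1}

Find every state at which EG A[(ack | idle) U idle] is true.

Sat(ack | idle) = {0, 1}
A[(ack | idle) U idle]: least fixpoint, start Z0 = Sat(idle) = {1}, add states in Sat(ack | idle) with every successor in Z. Already a fixed point.
Sat(A[(ack | idle) U idle]) = {1}
EG A[(ack | idle) U idle]: greatest fixpoint, start Z0 = {1}, keep only states in Sat with some successor in Z. Already a fixed point.
Sat(EG A[(ack | idle) U idle]) = {1}

{1}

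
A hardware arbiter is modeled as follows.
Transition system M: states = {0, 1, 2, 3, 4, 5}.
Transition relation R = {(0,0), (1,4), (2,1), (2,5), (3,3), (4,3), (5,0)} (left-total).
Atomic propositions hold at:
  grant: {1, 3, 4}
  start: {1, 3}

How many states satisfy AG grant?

AG grant: greatest fixpoint, start Z0 = {1, 3, 4}, keep only states in Sat with every successor in Z. Already a fixed point.
Sat(AG grant) = {1, 3, 4}
|Sat(AG grant)| = |{1, 3, 4}| = 3.

3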